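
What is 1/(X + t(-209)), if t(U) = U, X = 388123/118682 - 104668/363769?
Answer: -43172832458/8894357075711 ≈ -0.0048540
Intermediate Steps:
X = 128764908011/43172832458 (X = 388123*(1/118682) - 104668*1/363769 = 388123/118682 - 104668/363769 = 128764908011/43172832458 ≈ 2.9825)
1/(X + t(-209)) = 1/(128764908011/43172832458 - 209) = 1/(-8894357075711/43172832458) = -43172832458/8894357075711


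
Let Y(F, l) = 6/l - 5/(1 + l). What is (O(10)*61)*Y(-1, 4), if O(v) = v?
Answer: 305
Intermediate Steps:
Y(F, l) = -5/(1 + l) + 6/l
(O(10)*61)*Y(-1, 4) = (10*61)*((6 + 4)/(4*(1 + 4))) = 610*((1/4)*10/5) = 610*((1/4)*(1/5)*10) = 610*(1/2) = 305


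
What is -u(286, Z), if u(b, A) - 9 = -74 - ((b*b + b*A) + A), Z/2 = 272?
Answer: 237989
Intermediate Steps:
Z = 544 (Z = 2*272 = 544)
u(b, A) = -65 - A - b² - A*b (u(b, A) = 9 + (-74 - ((b*b + b*A) + A)) = 9 + (-74 - ((b² + A*b) + A)) = 9 + (-74 - (A + b² + A*b)) = 9 + (-74 + (-A - b² - A*b)) = 9 + (-74 - A - b² - A*b) = -65 - A - b² - A*b)
-u(286, Z) = -(-65 - 1*544 - 1*286² - 1*544*286) = -(-65 - 544 - 1*81796 - 155584) = -(-65 - 544 - 81796 - 155584) = -1*(-237989) = 237989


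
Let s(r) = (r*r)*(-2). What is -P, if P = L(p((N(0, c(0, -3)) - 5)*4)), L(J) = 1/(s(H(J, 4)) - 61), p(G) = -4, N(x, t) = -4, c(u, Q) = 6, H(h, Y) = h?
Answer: 1/93 ≈ 0.010753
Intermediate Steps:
s(r) = -2*r**2 (s(r) = r**2*(-2) = -2*r**2)
L(J) = 1/(-61 - 2*J**2) (L(J) = 1/(-2*J**2 - 61) = 1/(-61 - 2*J**2))
P = -1/93 (P = -1/(61 + 2*(-4)**2) = -1/(61 + 2*16) = -1/(61 + 32) = -1/93 ≈ -0.010753)
-P = -1*(-1/93) = 1/93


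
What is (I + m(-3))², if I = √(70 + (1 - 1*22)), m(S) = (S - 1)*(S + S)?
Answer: 961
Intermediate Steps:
m(S) = 2*S*(-1 + S) (m(S) = (-1 + S)*(2*S) = 2*S*(-1 + S))
I = 7 (I = √(70 + (1 - 22)) = √(70 - 21) = √49 = 7)
(I + m(-3))² = (7 + 2*(-3)*(-1 - 3))² = (7 + 2*(-3)*(-4))² = (7 + 24)² = 31² = 961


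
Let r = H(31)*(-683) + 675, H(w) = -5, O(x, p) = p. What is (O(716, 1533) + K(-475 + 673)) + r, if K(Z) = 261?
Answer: 5884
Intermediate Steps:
r = 4090 (r = -5*(-683) + 675 = 3415 + 675 = 4090)
(O(716, 1533) + K(-475 + 673)) + r = (1533 + 261) + 4090 = 1794 + 4090 = 5884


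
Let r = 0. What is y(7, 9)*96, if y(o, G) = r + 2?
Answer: 192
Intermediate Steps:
y(o, G) = 2 (y(o, G) = 0 + 2 = 2)
y(7, 9)*96 = 2*96 = 192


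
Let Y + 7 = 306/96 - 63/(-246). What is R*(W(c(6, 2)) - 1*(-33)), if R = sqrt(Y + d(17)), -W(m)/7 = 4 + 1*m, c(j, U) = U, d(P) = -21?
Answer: -9*I*sqrt(660469)/164 ≈ -44.599*I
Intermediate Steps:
W(m) = -28 - 7*m (W(m) = -7*(4 + 1*m) = -7*(4 + m) = -28 - 7*m)
Y = -2333/656 (Y = -7 + (306/96 - 63/(-246)) = -7 + (306*(1/96) - 63*(-1/246)) = -7 + (51/16 + 21/82) = -7 + 2259/656 = -2333/656 ≈ -3.5564)
R = I*sqrt(660469)/164 (R = sqrt(-2333/656 - 21) = sqrt(-16109/656) = I*sqrt(660469)/164 ≈ 4.9554*I)
R*(W(c(6, 2)) - 1*(-33)) = (I*sqrt(660469)/164)*((-28 - 7*2) - 1*(-33)) = (I*sqrt(660469)/164)*((-28 - 14) + 33) = (I*sqrt(660469)/164)*(-42 + 33) = (I*sqrt(660469)/164)*(-9) = -9*I*sqrt(660469)/164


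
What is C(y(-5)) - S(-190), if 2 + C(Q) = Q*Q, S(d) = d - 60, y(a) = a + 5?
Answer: 248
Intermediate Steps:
y(a) = 5 + a
S(d) = -60 + d
C(Q) = -2 + Q² (C(Q) = -2 + Q*Q = -2 + Q²)
C(y(-5)) - S(-190) = (-2 + (5 - 5)²) - (-60 - 190) = (-2 + 0²) - 1*(-250) = (-2 + 0) + 250 = -2 + 250 = 248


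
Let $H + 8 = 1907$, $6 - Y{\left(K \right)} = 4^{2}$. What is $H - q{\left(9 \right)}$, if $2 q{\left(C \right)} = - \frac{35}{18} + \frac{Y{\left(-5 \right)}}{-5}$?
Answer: $\frac{68363}{36} \approx 1899.0$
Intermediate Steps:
$Y{\left(K \right)} = -10$ ($Y{\left(K \right)} = 6 - 4^{2} = 6 - 16 = -10$)
$H = 1899$ ($H = -8 + 1907 = 1899$)
$q{\left(C \right)} = \frac{1}{36}$ ($q{\left(C \right)} = \frac{- \frac{35}{18} - \frac{10}{-5}}{2} = \frac{\left(-35\right) \frac{1}{18} - -2}{2} = \frac{- \frac{35}{18} + 2}{2} = \frac{1}{2} \cdot \frac{1}{18} = \frac{1}{36}$)
$H - q{\left(9 \right)} = 1899 - \frac{1}{36} = \frac{68363}{36}$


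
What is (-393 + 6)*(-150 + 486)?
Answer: -130032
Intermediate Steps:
(-393 + 6)*(-150 + 486) = -387*336 = -130032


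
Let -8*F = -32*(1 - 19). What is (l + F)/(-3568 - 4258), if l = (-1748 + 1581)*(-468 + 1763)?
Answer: 216337/7826 ≈ 27.643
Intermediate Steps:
l = -216265 (l = -167*1295 = -216265)
F = -72 (F = -(-4)*(1 - 19) = -(-4)*(-18) = -1/8*576 = -72)
(l + F)/(-3568 - 4258) = (-216265 - 72)/(-3568 - 4258) = -216337/(-7826) = -216337*(-1/7826) = 216337/7826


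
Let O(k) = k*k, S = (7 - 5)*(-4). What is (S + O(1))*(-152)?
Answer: 1064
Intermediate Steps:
S = -8 (S = 2*(-4) = -8)
O(k) = k²
(S + O(1))*(-152) = (-8 + 1²)*(-152) = (-8 + 1)*(-152) = -7*(-152) = 1064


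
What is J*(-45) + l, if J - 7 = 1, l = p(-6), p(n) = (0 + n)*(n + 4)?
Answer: -348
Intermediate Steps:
p(n) = n*(4 + n)
l = 12 (l = -6*(4 - 6) = -6*(-2) = 12)
J = 8 (J = 7 + 1 = 8)
J*(-45) + l = 8*(-45) + 12 = -360 + 12 = -348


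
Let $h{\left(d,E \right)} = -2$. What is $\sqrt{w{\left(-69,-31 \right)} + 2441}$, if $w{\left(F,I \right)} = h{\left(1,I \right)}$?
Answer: $3 \sqrt{271} \approx 49.386$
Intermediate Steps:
$w{\left(F,I \right)} = -2$
$\sqrt{w{\left(-69,-31 \right)} + 2441} = \sqrt{-2 + 2441} = \sqrt{2439} = 3 \sqrt{271}$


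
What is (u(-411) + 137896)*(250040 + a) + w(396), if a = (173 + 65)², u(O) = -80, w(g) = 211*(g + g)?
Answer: 42266129256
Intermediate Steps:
w(g) = 422*g (w(g) = 211*(2*g) = 422*g)
a = 56644 (a = 238² = 56644)
(u(-411) + 137896)*(250040 + a) + w(396) = (-80 + 137896)*(250040 + 56644) + 422*396 = 137816*306684 + 167112 = 42265962144 + 167112 = 42266129256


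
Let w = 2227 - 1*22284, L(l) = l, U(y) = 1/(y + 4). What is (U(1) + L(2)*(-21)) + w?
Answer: -100494/5 ≈ -20099.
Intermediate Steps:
U(y) = 1/(4 + y)
w = -20057 (w = 2227 - 22284 = -20057)
(U(1) + L(2)*(-21)) + w = (1/(4 + 1) + 2*(-21)) - 20057 = (1/5 - 42) - 20057 = -209/5 - 20057 = -100494/5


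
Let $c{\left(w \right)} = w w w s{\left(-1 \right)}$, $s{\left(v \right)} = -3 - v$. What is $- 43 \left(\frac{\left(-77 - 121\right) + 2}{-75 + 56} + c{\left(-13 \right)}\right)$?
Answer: $- \frac{3598326}{19} \approx -1.8939 \cdot 10^{5}$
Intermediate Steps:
$c{\left(w \right)} = - 2 w^{3}$ ($c{\left(w \right)} = w w w \left(-3 - -1\right) = w^{2} w \left(-3 + 1\right) = w^{2} w \left(-2\right) = w^{2} \left(- 2 w\right) = - 2 w^{3}$)
$- 43 \left(\frac{\left(-77 - 121\right) + 2}{-75 + 56} + c{\left(-13 \right)}\right) = - 43 \left(\frac{\left(-77 - 121\right) + 2}{-75 + 56} - 2 \left(-13\right)^{3}\right) = - 43 \left(\frac{\left(-77 - 121\right) + 2}{-19} - -4394\right) = - 43 \left(\left(-198 + 2\right) \left(- \frac{1}{19}\right) + 4394\right) = - 43 \left(\left(-196\right) \left(- \frac{1}{19}\right) + 4394\right) = - 43 \left(\frac{196}{19} + 4394\right) = \left(-43\right) \frac{83682}{19} = - \frac{3598326}{19}$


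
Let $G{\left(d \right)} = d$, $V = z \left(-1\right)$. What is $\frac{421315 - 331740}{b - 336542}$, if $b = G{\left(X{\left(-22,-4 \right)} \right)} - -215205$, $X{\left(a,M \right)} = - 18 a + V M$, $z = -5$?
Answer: $- \frac{89575}{120961} \approx -0.74053$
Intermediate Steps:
$V = 5$ ($V = \left(-5\right) \left(-1\right) = 5$)
$X{\left(a,M \right)} = - 18 a + 5 M$
$b = 215581$ ($b = \left(\left(-18\right) \left(-22\right) + 5 \left(-4\right)\right) - -215205 = \left(396 - 20\right) + 215205 = 376 + 215205 = 215581$)
$\frac{421315 - 331740}{b - 336542} = \frac{421315 - 331740}{215581 - 336542} = \frac{89575}{-120961} = 89575 \left(- \frac{1}{120961}\right) = - \frac{89575}{120961}$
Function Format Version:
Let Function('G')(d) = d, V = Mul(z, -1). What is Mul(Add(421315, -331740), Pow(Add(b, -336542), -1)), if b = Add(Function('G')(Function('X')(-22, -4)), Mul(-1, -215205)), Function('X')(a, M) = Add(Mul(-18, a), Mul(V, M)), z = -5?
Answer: Rational(-89575, 120961) ≈ -0.74053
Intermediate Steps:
V = 5 (V = Mul(-5, -1) = 5)
Function('X')(a, M) = Add(Mul(-18, a), Mul(5, M))
b = 215581 (b = Add(Add(Mul(-18, -22), Mul(5, -4)), Mul(-1, -215205)) = Add(Add(396, -20), 215205) = Add(376, 215205) = 215581)
Mul(Add(421315, -331740), Pow(Add(b, -336542), -1)) = Mul(Add(421315, -331740), Pow(Add(215581, -336542), -1)) = Mul(89575, Pow(-120961, -1)) = Mul(89575, Rational(-1, 120961)) = Rational(-89575, 120961)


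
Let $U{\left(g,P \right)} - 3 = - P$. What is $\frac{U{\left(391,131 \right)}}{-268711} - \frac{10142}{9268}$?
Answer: $- \frac{1362040329}{1245206774} \approx -1.0938$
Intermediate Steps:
$U{\left(g,P \right)} = 3 - P$
$\frac{U{\left(391,131 \right)}}{-268711} - \frac{10142}{9268} = \frac{3 - 131}{-268711} - \frac{10142}{9268} = \left(3 - 131\right) \left(- \frac{1}{268711}\right) - \frac{5071}{4634} = \left(-128\right) \left(- \frac{1}{268711}\right) - \frac{5071}{4634} = \frac{128}{268711} - \frac{5071}{4634} = - \frac{1362040329}{1245206774}$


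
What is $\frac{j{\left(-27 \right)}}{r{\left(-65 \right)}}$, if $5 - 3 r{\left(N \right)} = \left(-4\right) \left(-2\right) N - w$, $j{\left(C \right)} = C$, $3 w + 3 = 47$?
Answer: $- \frac{243}{1619} \approx -0.15009$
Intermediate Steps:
$w = \frac{44}{3}$ ($w = -1 + \frac{1}{3} \cdot 47 = -1 + \frac{47}{3} = \frac{44}{3} \approx 14.667$)
$r{\left(N \right)} = \frac{59}{9} - \frac{8 N}{3}$ ($r{\left(N \right)} = \frac{5}{3} - \frac{\left(-4\right) \left(-2\right) N - \frac{44}{3}}{3} = \frac{5}{3} - \frac{8 N - \frac{44}{3}}{3} = \frac{5}{3} - \frac{- \frac{44}{3} + 8 N}{3} = \frac{5}{3} - \left(- \frac{44}{9} + \frac{8 N}{3}\right) = \frac{59}{9} - \frac{8 N}{3}$)
$\frac{j{\left(-27 \right)}}{r{\left(-65 \right)}} = - \frac{27}{\frac{59}{9} - - \frac{520}{3}} = - \frac{27}{\frac{59}{9} + \frac{520}{3}} = - \frac{27}{\frac{1619}{9}} = \left(-27\right) \frac{9}{1619} = - \frac{243}{1619}$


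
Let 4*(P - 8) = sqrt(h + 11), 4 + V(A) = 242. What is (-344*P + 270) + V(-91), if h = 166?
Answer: -2244 - 86*sqrt(177) ≈ -3388.2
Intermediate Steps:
V(A) = 238 (V(A) = -4 + 242 = 238)
P = 8 + sqrt(177)/4 (P = 8 + sqrt(166 + 11)/4 = 8 + sqrt(177)/4 ≈ 11.326)
(-344*P + 270) + V(-91) = (-344*(8 + sqrt(177)/4) + 270) + 238 = ((-2752 - 86*sqrt(177)) + 270) + 238 = (-2482 - 86*sqrt(177)) + 238 = -2244 - 86*sqrt(177)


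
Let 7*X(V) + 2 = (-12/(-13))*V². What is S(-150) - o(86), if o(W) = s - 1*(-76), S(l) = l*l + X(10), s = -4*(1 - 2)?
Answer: 2041394/91 ≈ 22433.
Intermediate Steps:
X(V) = -2/7 + 12*V²/91 (X(V) = -2/7 + ((-12/(-13))*V²)/7 = -2/7 + ((-12*(-1/13))*V²)/7 = -2/7 + (12*V²/13)/7 = -2/7 + 12*V²/91)
s = 4 (s = -4*(-1) = -1*(-4) = 4)
S(l) = 1174/91 + l² (S(l) = l*l + (-2/7 + (12/91)*10²) = l² + (-2/7 + (12/91)*100) = l² + (-2/7 + 1200/91) = l² + 1174/91 = 1174/91 + l²)
o(W) = 80 (o(W) = 4 - 1*(-76) = 4 + 76 = 80)
S(-150) - o(86) = (1174/91 + (-150)²) - 1*80 = (1174/91 + 22500) - 80 = 2048674/91 - 80 = 2041394/91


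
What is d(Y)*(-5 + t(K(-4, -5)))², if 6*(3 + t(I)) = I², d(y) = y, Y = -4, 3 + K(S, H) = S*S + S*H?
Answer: -120409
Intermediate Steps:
K(S, H) = -3 + S² + H*S (K(S, H) = -3 + (S*S + S*H) = -3 + (S² + H*S) = -3 + S² + H*S)
t(I) = -3 + I²/6
d(Y)*(-5 + t(K(-4, -5)))² = -4*(-5 + (-3 + (-3 + (-4)² - 5*(-4))²/6))² = -4*(-5 + (-3 + (-3 + 16 + 20)²/6))² = -4*(-5 + (-3 + (⅙)*33²))² = -4*(-5 + (-3 + (⅙)*1089))² = -4*(-5 + (-3 + 363/2))² = -4*(-5 + 357/2)² = -4*(347/2)² = -4*120409/4 = -120409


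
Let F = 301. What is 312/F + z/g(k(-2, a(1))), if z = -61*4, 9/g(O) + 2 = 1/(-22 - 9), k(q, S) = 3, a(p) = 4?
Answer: 523780/9331 ≈ 56.133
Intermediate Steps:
g(O) = -31/7 (g(O) = 9/(-2 + 1/(-22 - 9)) = 9/(-2 + 1/(-31)) = 9/(-2 - 1/31) = 9/(-63/31) = 9*(-31/63) = -31/7)
z = -244
312/F + z/g(k(-2, a(1))) = 312/301 - 244/(-31/7) = 312*(1/301) - 244*(-7/31) = 312/301 + 1708/31 = 523780/9331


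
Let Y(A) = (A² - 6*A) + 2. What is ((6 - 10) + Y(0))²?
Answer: 4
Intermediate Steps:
Y(A) = 2 + A² - 6*A
((6 - 10) + Y(0))² = ((6 - 10) + (2 + 0² - 6*0))² = (-4 + (2 + 0 + 0))² = (-4 + 2)² = (-2)² = 4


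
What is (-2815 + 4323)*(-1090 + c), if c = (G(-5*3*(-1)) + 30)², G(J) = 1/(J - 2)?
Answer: -3634164/13 ≈ -2.7955e+5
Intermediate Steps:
G(J) = 1/(-2 + J)
c = 152881/169 (c = (1/(-2 - 5*3*(-1)) + 30)² = (1/(-2 - 15*(-1)) + 30)² = (1/(-2 + 15) + 30)² = (1/13 + 30)² = (391/13)² = 152881/169 ≈ 904.62)
(-2815 + 4323)*(-1090 + c) = (-2815 + 4323)*(-1090 + 152881/169) = 1508*(-31329/169) = -3634164/13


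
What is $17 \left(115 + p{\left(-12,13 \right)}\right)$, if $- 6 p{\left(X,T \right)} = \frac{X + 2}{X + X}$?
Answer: $\frac{140675}{72} \approx 1953.8$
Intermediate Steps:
$p{\left(X,T \right)} = - \frac{2 + X}{12 X}$ ($p{\left(X,T \right)} = - \frac{\left(X + 2\right) \frac{1}{X + X}}{6} = - \frac{\left(2 + X\right) \frac{1}{2 X}}{6} = - \frac{\frac{1}{2} \frac{1}{X} \left(2 + X\right)}{6} = - \frac{2 + X}{12 X}$)
$17 \left(115 + p{\left(-12,13 \right)}\right) = 17 \left(115 + \frac{-2 - -12}{12 \left(-12\right)}\right) = 17 \left(115 + \frac{1}{12} \left(- \frac{1}{12}\right) \left(-2 + 12\right)\right) = 17 \left(115 + \frac{1}{12} \left(- \frac{1}{12}\right) 10\right) = 17 \left(115 - \frac{5}{72}\right) = 17 \cdot \frac{8275}{72} = \frac{140675}{72}$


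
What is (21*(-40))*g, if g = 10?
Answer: -8400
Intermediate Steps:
(21*(-40))*g = (21*(-40))*10 = -840*10 = -8400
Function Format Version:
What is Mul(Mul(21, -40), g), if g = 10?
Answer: -8400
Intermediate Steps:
Mul(Mul(21, -40), g) = Mul(Mul(21, -40), 10) = Mul(-840, 10) = -8400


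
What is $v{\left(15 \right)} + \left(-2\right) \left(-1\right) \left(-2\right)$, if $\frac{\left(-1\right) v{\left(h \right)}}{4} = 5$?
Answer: $-24$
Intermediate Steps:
$v{\left(h \right)} = -20$ ($v{\left(h \right)} = \left(-4\right) 5 = -20$)
$v{\left(15 \right)} + \left(-2\right) \left(-1\right) \left(-2\right) = -20 + \left(-2\right) \left(-1\right) \left(-2\right) = -20 + 2 \left(-2\right) = -20 - 4 = -24$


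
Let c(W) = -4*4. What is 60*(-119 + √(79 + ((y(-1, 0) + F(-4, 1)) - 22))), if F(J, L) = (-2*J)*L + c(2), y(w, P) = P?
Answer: -6720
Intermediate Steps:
c(W) = -16
F(J, L) = -16 - 2*J*L (F(J, L) = (-2*J)*L - 16 = -2*J*L - 16 = -16 - 2*J*L)
60*(-119 + √(79 + ((y(-1, 0) + F(-4, 1)) - 22))) = 60*(-119 + √(79 + ((0 + (-16 - 2*(-4)*1)) - 22))) = 60*(-119 + √(79 + ((0 + (-16 + 8)) - 22))) = 60*(-119 + √(79 + ((0 - 8) - 22))) = 60*(-119 + √(79 + (-8 - 22))) = 60*(-119 + √(79 - 30)) = 60*(-119 + √49) = 60*(-119 + 7) = 60*(-112) = -6720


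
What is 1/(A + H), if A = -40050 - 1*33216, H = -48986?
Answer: -1/122252 ≈ -8.1798e-6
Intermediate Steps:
A = -73266 (A = -40050 - 33216 = -73266)
1/(A + H) = 1/(-73266 - 48986) = 1/(-122252) = -1/122252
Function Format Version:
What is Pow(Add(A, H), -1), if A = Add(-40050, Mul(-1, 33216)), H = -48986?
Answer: Rational(-1, 122252) ≈ -8.1798e-6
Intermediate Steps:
A = -73266 (A = Add(-40050, -33216) = -73266)
Pow(Add(A, H), -1) = Pow(Add(-73266, -48986), -1) = Pow(-122252, -1) = Rational(-1, 122252)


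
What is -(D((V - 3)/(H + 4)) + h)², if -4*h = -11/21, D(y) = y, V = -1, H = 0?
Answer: -5329/7056 ≈ -0.75524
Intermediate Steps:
h = 11/84 (h = -(-11)/(4*21) = -¼*(-11/21) = 11/84 ≈ 0.13095)
-(D((V - 3)/(H + 4)) + h)² = -((-1 - 3)/(0 + 4) + 11/84)² = -(-4/4 + 11/84)² = -(-4*¼ + 11/84)² = -(-1 + 11/84)² = -(-73/84)² = -1*5329/7056 = -5329/7056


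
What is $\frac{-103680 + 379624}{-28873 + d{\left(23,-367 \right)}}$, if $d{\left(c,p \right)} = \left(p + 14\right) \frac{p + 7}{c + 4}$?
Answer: $- \frac{827832}{72499} \approx -11.419$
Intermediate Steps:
$d{\left(c,p \right)} = \frac{\left(7 + p\right) \left(14 + p\right)}{4 + c}$ ($d{\left(c,p \right)} = \left(14 + p\right) \frac{7 + p}{4 + c} = \frac{\left(7 + p\right) \left(14 + p\right)}{4 + c}$)
$\frac{-103680 + 379624}{-28873 + d{\left(23,-367 \right)}} = \frac{-103680 + 379624}{-28873 + \frac{98 + \left(-367\right)^{2} + 21 \left(-367\right)}{4 + 23}} = \frac{275944}{-28873 + \frac{98 + 134689 - 7707}{27}} = \frac{275944}{-28873 + \frac{1}{27} \cdot 127080} = \frac{275944}{-28873 + \frac{14120}{3}} = \frac{275944}{- \frac{72499}{3}} = 275944 \left(- \frac{3}{72499}\right) = - \frac{827832}{72499}$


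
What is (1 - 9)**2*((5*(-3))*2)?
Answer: -1920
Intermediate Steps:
(1 - 9)**2*((5*(-3))*2) = (-8)**2*(-15*2) = 64*(-30) = -1920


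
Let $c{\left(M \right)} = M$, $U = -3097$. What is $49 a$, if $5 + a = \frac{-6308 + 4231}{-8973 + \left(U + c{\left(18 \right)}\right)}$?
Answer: $- \frac{2850967}{12052} \approx -236.56$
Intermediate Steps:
$a = - \frac{58183}{12052}$ ($a = -5 + \frac{-6308 + 4231}{-8973 + \left(-3097 + 18\right)} = -5 - \frac{2077}{-8973 - 3079} = -5 - \frac{2077}{-12052} = -5 - - \frac{2077}{12052} = -5 + \frac{2077}{12052} = - \frac{58183}{12052} \approx -4.8277$)
$49 a = 49 \left(- \frac{58183}{12052}\right) = - \frac{2850967}{12052}$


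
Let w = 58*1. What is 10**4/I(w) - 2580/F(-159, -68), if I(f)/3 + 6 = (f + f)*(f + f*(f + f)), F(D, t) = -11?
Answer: 609280580/2597661 ≈ 234.55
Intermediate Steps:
w = 58
I(f) = -18 + 6*f*(f + 2*f**2) (I(f) = -18 + 3*((f + f)*(f + f*(f + f))) = -18 + 3*((2*f)*(f + f*(2*f))) = -18 + 3*((2*f)*(f + 2*f**2)) = -18 + 3*(2*f*(f + 2*f**2)) = -18 + 6*f*(f + 2*f**2))
10**4/I(w) - 2580/F(-159, -68) = 10**4/(-18 + 6*58**2 + 12*58**3) - 2580/(-11) = 10000/(-18 + 6*3364 + 12*195112) - 2580*(-1/11) = 10000/(-18 + 20184 + 2341344) + 2580/11 = 10000/2361510 + 2580/11 = 10000*(1/2361510) + 2580/11 = 1000/236151 + 2580/11 = 609280580/2597661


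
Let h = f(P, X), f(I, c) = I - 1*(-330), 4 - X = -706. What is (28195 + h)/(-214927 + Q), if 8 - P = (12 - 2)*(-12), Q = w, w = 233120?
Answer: 28653/18193 ≈ 1.5749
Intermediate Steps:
Q = 233120
X = 710 (X = 4 - 1*(-706) = 4 + 706 = 710)
P = 128 (P = 8 - (12 - 2)*(-12) = 8 - 10*(-12) = 8 - 1*(-120) = 8 + 120 = 128)
f(I, c) = 330 + I (f(I, c) = I + 330 = 330 + I)
h = 458 (h = 330 + 128 = 458)
(28195 + h)/(-214927 + Q) = (28195 + 458)/(-214927 + 233120) = 28653/18193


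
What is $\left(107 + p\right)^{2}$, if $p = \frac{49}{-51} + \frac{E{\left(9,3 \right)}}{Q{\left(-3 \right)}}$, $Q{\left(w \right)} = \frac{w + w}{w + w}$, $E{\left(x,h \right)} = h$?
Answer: $\frac{30924721}{2601} \approx 11890.0$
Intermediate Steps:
$Q{\left(w \right)} = 1$ ($Q{\left(w \right)} = \frac{2 w}{2 w} = 2 w \frac{1}{2 w} = 1$)
$p = \frac{104}{51}$ ($p = \frac{49}{-51} + \frac{3}{1} = 49 \left(- \frac{1}{51}\right) + 3 \cdot 1 = - \frac{49}{51} + 3 = \frac{104}{51} \approx 2.0392$)
$\left(107 + p\right)^{2} = \left(107 + \frac{104}{51}\right)^{2} = \left(\frac{5561}{51}\right)^{2} = \frac{30924721}{2601}$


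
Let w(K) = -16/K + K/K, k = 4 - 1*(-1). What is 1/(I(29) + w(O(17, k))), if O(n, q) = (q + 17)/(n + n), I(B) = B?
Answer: 11/58 ≈ 0.18966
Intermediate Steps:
k = 5 (k = 4 + 1 = 5)
O(n, q) = (17 + q)/(2*n) (O(n, q) = (17 + q)/((2*n)) = (17 + q)*(1/(2*n)) = (17 + q)/(2*n))
w(K) = 1 - 16/K (w(K) = -16/K + 1 = 1 - 16/K)
1/(I(29) + w(O(17, k))) = 1/(29 + (-16 + (½)*(17 + 5)/17)/(((½)*(17 + 5)/17))) = 1/(29 + (-16 + (½)*(1/17)*22)/(((½)*(1/17)*22))) = 1/(29 + (-16 + 11/17)/(11/17)) = 1/(29 + (17/11)*(-261/17)) = 1/(29 - 261/11) = 1/(58/11) = 11/58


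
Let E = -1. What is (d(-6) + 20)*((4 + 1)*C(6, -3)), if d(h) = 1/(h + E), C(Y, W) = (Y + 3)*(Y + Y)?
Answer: 75060/7 ≈ 10723.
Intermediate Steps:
C(Y, W) = 2*Y*(3 + Y) (C(Y, W) = (3 + Y)*(2*Y) = 2*Y*(3 + Y))
d(h) = 1/(-1 + h) (d(h) = 1/(h - 1) = 1/(-1 + h))
(d(-6) + 20)*((4 + 1)*C(6, -3)) = (1/(-1 - 6) + 20)*((4 + 1)*(2*6*(3 + 6))) = (1/(-7) + 20)*(5*(2*6*9)) = (-1/7 + 20)*(5*108) = (139/7)*540 = 75060/7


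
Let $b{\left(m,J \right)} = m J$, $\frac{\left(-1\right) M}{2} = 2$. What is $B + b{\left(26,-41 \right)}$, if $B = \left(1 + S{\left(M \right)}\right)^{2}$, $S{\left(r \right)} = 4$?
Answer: $-1041$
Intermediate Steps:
$M = -4$ ($M = \left(-2\right) 2 = -4$)
$b{\left(m,J \right)} = J m$
$B = 25$ ($B = \left(1 + 4\right)^{2} = 5^{2} = 25$)
$B + b{\left(26,-41 \right)} = 25 - 1066 = -1041$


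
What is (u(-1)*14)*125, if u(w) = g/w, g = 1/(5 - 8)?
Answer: 1750/3 ≈ 583.33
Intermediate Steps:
g = -⅓ (g = 1/(-3) = -⅓ ≈ -0.33333)
u(w) = -1/(3*w)
(u(-1)*14)*125 = (-⅓/(-1)*14)*125 = (-⅓*(-1)*14)*125 = ((⅓)*14)*125 = (14/3)*125 = 1750/3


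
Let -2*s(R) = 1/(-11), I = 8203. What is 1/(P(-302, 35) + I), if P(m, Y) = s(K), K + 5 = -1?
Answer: 22/180467 ≈ 0.00012191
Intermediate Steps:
K = -6 (K = -5 - 1 = -6)
s(R) = 1/22 (s(R) = -1/2/(-11) = -1/2*(-1/11) = 1/22)
P(m, Y) = 1/22
1/(P(-302, 35) + I) = 1/(1/22 + 8203) = 1/(180467/22) = 22/180467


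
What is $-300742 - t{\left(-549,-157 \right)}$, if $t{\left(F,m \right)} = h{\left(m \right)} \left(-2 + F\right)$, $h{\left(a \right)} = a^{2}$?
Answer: $13280857$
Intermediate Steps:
$t{\left(F,m \right)} = m^{2} \left(-2 + F\right)$
$-300742 - t{\left(-549,-157 \right)} = -300742 - \left(-157\right)^{2} \left(-2 - 549\right) = -300742 - 24649 \left(-551\right) = -300742 - -13581599 = -300742 + 13581599 = 13280857$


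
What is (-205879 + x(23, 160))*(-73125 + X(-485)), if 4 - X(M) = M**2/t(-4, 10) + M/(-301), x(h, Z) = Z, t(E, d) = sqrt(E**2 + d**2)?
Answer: 4527855852414/301 + 48390251775*sqrt(29)/58 ≈ 1.9536e+10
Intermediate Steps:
X(M) = 4 + M/301 - sqrt(29)*M**2/58 (X(M) = 4 - (M**2/(sqrt((-4)**2 + 10**2)) + M/(-301)) = 4 - (M**2/(sqrt(16 + 100)) + M*(-1/301)) = 4 - (M**2/(sqrt(116)) - M/301) = 4 - (M**2/((2*sqrt(29))) - M/301) = 4 - (M**2*(sqrt(29)/58) - M/301) = 4 - (sqrt(29)*M**2/58 - M/301) = 4 - (-M/301 + sqrt(29)*M**2/58) = 4 + (M/301 - sqrt(29)*M**2/58) = 4 + M/301 - sqrt(29)*M**2/58)
(-205879 + x(23, 160))*(-73125 + X(-485)) = (-205879 + 160)*(-73125 + (4 + (1/301)*(-485) - 1/58*sqrt(29)*(-485)**2)) = -205719*(-73125 + (4 - 485/301 - 1/58*sqrt(29)*235225)) = -205719*(-73125 + (4 - 485/301 - 235225*sqrt(29)/58)) = -205719*(-73125 + (719/301 - 235225*sqrt(29)/58)) = -205719*(-22009906/301 - 235225*sqrt(29)/58) = 4527855852414/301 + 48390251775*sqrt(29)/58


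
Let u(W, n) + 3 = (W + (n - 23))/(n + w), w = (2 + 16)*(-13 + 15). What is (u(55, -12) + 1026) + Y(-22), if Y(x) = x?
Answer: 6011/6 ≈ 1001.8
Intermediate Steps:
w = 36 (w = 18*2 = 36)
u(W, n) = -3 + (-23 + W + n)/(36 + n) (u(W, n) = -3 + (W + (n - 23))/(n + 36) = -3 + (W + (-23 + n))/(36 + n) = -3 + (-23 + W + n)/(36 + n))
(u(55, -12) + 1026) + Y(-22) = ((-131 + 55 - 2*(-12))/(36 - 12) + 1026) - 22 = ((-131 + 55 + 24)/24 + 1026) - 22 = ((1/24)*(-52) + 1026) - 22 = (-13/6 + 1026) - 22 = 6143/6 - 22 = 6011/6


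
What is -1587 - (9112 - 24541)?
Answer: 13842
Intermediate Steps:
-1587 - (9112 - 24541) = -1587 - 1*(-15429) = -1587 + 15429 = 13842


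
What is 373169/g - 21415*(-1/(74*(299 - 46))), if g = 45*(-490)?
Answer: -1628567317/103205025 ≈ -15.780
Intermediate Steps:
g = -22050
373169/g - 21415*(-1/(74*(299 - 46))) = 373169/(-22050) - 21415*(-1/(74*(299 - 46))) = 373169*(-1/22050) - 21415/((-74*253)) = -373169/22050 - 21415/(-18722) = -373169/22050 - 21415*(-1/18722) = -373169/22050 + 21415/18722 = -1628567317/103205025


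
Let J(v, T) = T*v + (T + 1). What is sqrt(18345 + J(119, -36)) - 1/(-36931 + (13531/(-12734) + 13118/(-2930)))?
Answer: 18655310/689062598831 + sqrt(14026) ≈ 118.43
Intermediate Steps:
J(v, T) = 1 + T + T*v (J(v, T) = T*v + (1 + T) = 1 + T + T*v)
sqrt(18345 + J(119, -36)) - 1/(-36931 + (13531/(-12734) + 13118/(-2930))) = sqrt(18345 + (1 - 36 - 36*119)) - 1/(-36931 + (13531/(-12734) + 13118/(-2930))) = sqrt(18345 + (1 - 36 - 4284)) - 1/(-36931 + (13531*(-1/12734) + 13118*(-1/2930))) = sqrt(18345 - 4319) - 1/(-36931 + (-13531/12734 - 6559/1465)) = sqrt(14026) - 1/(-36931 - 103345221/18655310) = sqrt(14026) - 1/(-689062598831/18655310) = sqrt(14026) - 1*(-18655310/689062598831) = sqrt(14026) + 18655310/689062598831 = 18655310/689062598831 + sqrt(14026)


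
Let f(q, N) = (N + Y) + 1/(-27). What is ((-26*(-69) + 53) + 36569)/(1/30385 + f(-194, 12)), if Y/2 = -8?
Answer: -2251163880/236567 ≈ -9516.0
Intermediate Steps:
Y = -16 (Y = 2*(-8) = -16)
f(q, N) = -433/27 + N (f(q, N) = (N - 16) + 1/(-27) = (-16 + N) - 1/27 = -433/27 + N)
((-26*(-69) + 53) + 36569)/(1/30385 + f(-194, 12)) = ((-26*(-69) + 53) + 36569)/(1/30385 + (-433/27 + 12)) = ((1794 + 53) + 36569)/(1/30385 - 109/27) = (1847 + 36569)/(-3311938/820395) = 38416*(-820395/3311938) = -2251163880/236567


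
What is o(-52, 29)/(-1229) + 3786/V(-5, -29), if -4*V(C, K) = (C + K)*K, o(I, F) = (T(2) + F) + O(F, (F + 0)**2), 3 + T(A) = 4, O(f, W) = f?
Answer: -9335075/605897 ≈ -15.407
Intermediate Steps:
T(A) = 1 (T(A) = -3 + 4 = 1)
o(I, F) = 1 + 2*F (o(I, F) = (1 + F) + F = 1 + 2*F)
V(C, K) = -K*(C + K)/4 (V(C, K) = -(C + K)*K/4 = -K*(C + K)/4)
o(-52, 29)/(-1229) + 3786/V(-5, -29) = (1 + 2*29)/(-1229) + 3786/((-1/4*(-29)*(-5 - 29))) = (1 + 58)*(-1/1229) + 3786/((-1/4*(-29)*(-34))) = 59*(-1/1229) + 3786/(-493/2) = -59/1229 + 3786*(-2/493) = -59/1229 - 7572/493 = -9335075/605897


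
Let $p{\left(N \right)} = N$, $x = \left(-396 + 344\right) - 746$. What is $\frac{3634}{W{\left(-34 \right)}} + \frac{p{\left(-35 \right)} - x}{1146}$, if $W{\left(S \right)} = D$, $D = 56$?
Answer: $\frac{1051823}{16044} \approx 65.559$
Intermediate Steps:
$x = -798$ ($x = -52 - 746 = -798$)
$W{\left(S \right)} = 56$
$\frac{3634}{W{\left(-34 \right)}} + \frac{p{\left(-35 \right)} - x}{1146} = \frac{3634}{56} + \frac{-35 - -798}{1146} = 3634 \cdot \frac{1}{56} + \left(-35 + 798\right) \frac{1}{1146} = \frac{1817}{28} + 763 \cdot \frac{1}{1146} = \frac{1817}{28} + \frac{763}{1146} = \frac{1051823}{16044}$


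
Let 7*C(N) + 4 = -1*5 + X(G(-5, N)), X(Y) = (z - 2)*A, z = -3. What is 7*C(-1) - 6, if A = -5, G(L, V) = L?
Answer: 10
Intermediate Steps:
X(Y) = 25 (X(Y) = (-3 - 2)*(-5) = -5*(-5) = 25)
C(N) = 16/7 (C(N) = -4/7 + (-1*5 + 25)/7 = -4/7 + (-5 + 25)/7 = -4/7 + (⅐)*20 = -4/7 + 20/7 = 16/7)
7*C(-1) - 6 = 7*(16/7) - 6 = 16 - 6 = 10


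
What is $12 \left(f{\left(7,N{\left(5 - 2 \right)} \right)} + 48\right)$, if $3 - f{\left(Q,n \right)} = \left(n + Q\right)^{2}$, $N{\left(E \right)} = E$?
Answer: $-588$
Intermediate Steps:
$f{\left(Q,n \right)} = 3 - \left(Q + n\right)^{2}$ ($f{\left(Q,n \right)} = 3 - \left(n + Q\right)^{2} = 3 - \left(Q + n\right)^{2}$)
$12 \left(f{\left(7,N{\left(5 - 2 \right)} \right)} + 48\right) = 12 \left(\left(3 - \left(7 + \left(5 - 2\right)\right)^{2}\right) + 48\right) = 12 \left(\left(3 - \left(7 + 3\right)^{2}\right) + 48\right) = 12 \left(\left(3 - 10^{2}\right) + 48\right) = 12 \left(\left(3 - 100\right) + 48\right) = 12 \left(-97 + 48\right) = 12 \left(-49\right) = -588$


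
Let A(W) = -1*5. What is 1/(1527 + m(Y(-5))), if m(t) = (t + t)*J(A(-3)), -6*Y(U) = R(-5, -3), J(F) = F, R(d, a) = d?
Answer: 3/4556 ≈ 0.00065847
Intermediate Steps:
A(W) = -5
Y(U) = ⅚ (Y(U) = -⅙*(-5) = ⅚)
m(t) = -10*t (m(t) = (t + t)*(-5) = (2*t)*(-5) = -10*t)
1/(1527 + m(Y(-5))) = 1/(1527 - 10*⅚) = 1/(1527 - 25/3) = 1/(4556/3) = 3/4556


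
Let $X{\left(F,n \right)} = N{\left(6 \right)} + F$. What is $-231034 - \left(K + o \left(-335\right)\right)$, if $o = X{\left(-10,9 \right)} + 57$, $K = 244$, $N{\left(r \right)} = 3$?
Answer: $-214528$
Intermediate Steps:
$X{\left(F,n \right)} = 3 + F$
$o = 50$ ($o = \left(3 - 10\right) + 57 = -7 + 57 = 50$)
$-231034 - \left(K + o \left(-335\right)\right) = -231034 - \left(244 + 50 \left(-335\right)\right) = -231034 - \left(244 - 16750\right) = -231034 - -16506 = -231034 + 16506 = -214528$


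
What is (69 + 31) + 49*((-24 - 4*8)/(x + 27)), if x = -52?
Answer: 5244/25 ≈ 209.76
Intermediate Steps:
(69 + 31) + 49*((-24 - 4*8)/(x + 27)) = (69 + 31) + 49*((-24 - 4*8)/(-52 + 27)) = 100 + 49*((-24 - 32)/(-25)) = 100 + 49*(-56*(-1/25)) = 100 + 49*(56/25) = 100 + 2744/25 = 5244/25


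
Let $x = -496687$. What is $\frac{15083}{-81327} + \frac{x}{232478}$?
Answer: $- \frac{43900529323}{18906738306} \approx -2.322$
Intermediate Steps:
$\frac{15083}{-81327} + \frac{x}{232478} = \frac{15083}{-81327} - \frac{496687}{232478} = 15083 \left(- \frac{1}{81327}\right) - \frac{496687}{232478} = - \frac{15083}{81327} - \frac{496687}{232478} = - \frac{43900529323}{18906738306}$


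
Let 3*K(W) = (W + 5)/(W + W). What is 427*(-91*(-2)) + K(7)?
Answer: 544000/7 ≈ 77714.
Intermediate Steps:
K(W) = (5 + W)/(6*W) (K(W) = ((W + 5)/(W + W))/3 = ((5 + W)/((2*W)))/3 = ((5 + W)*(1/(2*W)))/3 = ((5 + W)/(2*W))/3 = (5 + W)/(6*W))
427*(-91*(-2)) + K(7) = 427*(-91*(-2)) + (⅙)*(5 + 7)/7 = 427*182 + (⅙)*(⅐)*12 = 77714 + 2/7 = 544000/7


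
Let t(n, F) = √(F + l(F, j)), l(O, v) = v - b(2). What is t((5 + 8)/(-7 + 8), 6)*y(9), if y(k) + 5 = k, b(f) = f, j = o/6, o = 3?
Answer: 6*√2 ≈ 8.4853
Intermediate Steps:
j = ½ (j = 3/6 = 3*(⅙) = ½ ≈ 0.50000)
l(O, v) = -2 + v (l(O, v) = v - 1*2 = v - 2 = -2 + v)
t(n, F) = √(-3/2 + F) (t(n, F) = √(F + (-2 + ½)) = √(F - 3/2) = √(-3/2 + F))
y(k) = -5 + k
t((5 + 8)/(-7 + 8), 6)*y(9) = (√(-6 + 4*6)/2)*(-5 + 9) = (√(-6 + 24)/2)*4 = (√18/2)*4 = ((3*√2)/2)*4 = (3*√2/2)*4 = 6*√2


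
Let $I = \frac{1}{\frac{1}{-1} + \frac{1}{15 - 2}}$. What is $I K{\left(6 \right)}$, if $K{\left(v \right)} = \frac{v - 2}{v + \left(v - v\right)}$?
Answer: $- \frac{13}{18} \approx -0.72222$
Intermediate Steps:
$K{\left(v \right)} = \frac{-2 + v}{v}$ ($K{\left(v \right)} = \frac{-2 + v}{v + 0} = \frac{-2 + v}{v}$)
$I = - \frac{13}{12}$ ($I = \frac{1}{-1 + \frac{1}{13}} = \frac{1}{- \frac{12}{13}} = - \frac{13}{12} \approx -1.0833$)
$I K{\left(6 \right)} = - \frac{13 \frac{-2 + 6}{6}}{12} = - \frac{13 \cdot \frac{1}{6} \cdot 4}{12} = \left(- \frac{13}{12}\right) \frac{2}{3} = - \frac{13}{18}$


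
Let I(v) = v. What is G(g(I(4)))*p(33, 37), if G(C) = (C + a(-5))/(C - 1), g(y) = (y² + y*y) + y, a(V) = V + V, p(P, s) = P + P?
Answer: 1716/35 ≈ 49.029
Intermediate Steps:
p(P, s) = 2*P
a(V) = 2*V
g(y) = y + 2*y² (g(y) = (y² + y²) + y = 2*y² + y = y + 2*y²)
G(C) = (-10 + C)/(-1 + C) (G(C) = (C + 2*(-5))/(C - 1) = (C - 10)/(-1 + C) = (-10 + C)/(-1 + C))
G(g(I(4)))*p(33, 37) = ((-10 + 4*(1 + 2*4))/(-1 + 4*(1 + 2*4)))*(2*33) = ((-10 + 4*(1 + 8))/(-1 + 4*(1 + 8)))*66 = ((-10 + 4*9)/(-1 + 4*9))*66 = ((-10 + 36)/(-1 + 36))*66 = (26/35)*66 = 1716/35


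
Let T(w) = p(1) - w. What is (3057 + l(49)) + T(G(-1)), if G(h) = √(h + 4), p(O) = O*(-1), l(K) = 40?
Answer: 3096 - √3 ≈ 3094.3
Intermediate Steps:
p(O) = -O
G(h) = √(4 + h)
T(w) = -1 - w (T(w) = -1*1 - w = -1 - w)
(3057 + l(49)) + T(G(-1)) = (3057 + 40) + (-1 - √(4 - 1)) = 3097 + (-1 - √3) = 3096 - √3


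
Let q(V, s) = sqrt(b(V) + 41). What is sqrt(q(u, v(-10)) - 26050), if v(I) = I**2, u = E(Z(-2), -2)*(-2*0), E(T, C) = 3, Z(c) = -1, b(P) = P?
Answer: sqrt(-26050 + sqrt(41)) ≈ 161.38*I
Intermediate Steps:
u = 0 (u = 3*(-2*0) = 3*0 = 0)
q(V, s) = sqrt(41 + V) (q(V, s) = sqrt(V + 41) = sqrt(41 + V))
sqrt(q(u, v(-10)) - 26050) = sqrt(sqrt(41 + 0) - 26050) = sqrt(sqrt(41) - 26050) = sqrt(-26050 + sqrt(41))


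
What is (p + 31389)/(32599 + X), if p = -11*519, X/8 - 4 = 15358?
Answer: 5136/31099 ≈ 0.16515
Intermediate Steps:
X = 122896 (X = 32 + 8*15358 = 32 + 122864 = 122896)
p = -5709
(p + 31389)/(32599 + X) = (-5709 + 31389)/(32599 + 122896) = 25680/155495 = 25680*(1/155495) = 5136/31099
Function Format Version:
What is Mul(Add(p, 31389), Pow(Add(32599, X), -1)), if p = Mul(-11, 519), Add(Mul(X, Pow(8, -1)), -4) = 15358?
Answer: Rational(5136, 31099) ≈ 0.16515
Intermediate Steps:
X = 122896 (X = Add(32, Mul(8, 15358)) = Add(32, 122864) = 122896)
p = -5709
Mul(Add(p, 31389), Pow(Add(32599, X), -1)) = Mul(Add(-5709, 31389), Pow(Add(32599, 122896), -1)) = Mul(25680, Pow(155495, -1)) = Mul(25680, Rational(1, 155495)) = Rational(5136, 31099)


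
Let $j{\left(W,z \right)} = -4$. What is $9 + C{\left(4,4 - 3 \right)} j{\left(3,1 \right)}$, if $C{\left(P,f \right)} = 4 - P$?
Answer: $9$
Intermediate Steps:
$9 + C{\left(4,4 - 3 \right)} j{\left(3,1 \right)} = 9 + \left(4 - 4\right) \left(-4\right) = 9 + 0 \left(-4\right) = 9 + 0 = 9$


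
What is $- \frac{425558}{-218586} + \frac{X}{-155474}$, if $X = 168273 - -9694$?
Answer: $\frac{13631054915}{16992219882} \approx 0.80219$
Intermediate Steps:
$X = 177967$ ($X = 168273 + 9694 = 177967$)
$- \frac{425558}{-218586} + \frac{X}{-155474} = - \frac{425558}{-218586} + \frac{177967}{-155474} = \left(-425558\right) \left(- \frac{1}{218586}\right) + 177967 \left(- \frac{1}{155474}\right) = \frac{212779}{109293} - \frac{177967}{155474} = \frac{13631054915}{16992219882}$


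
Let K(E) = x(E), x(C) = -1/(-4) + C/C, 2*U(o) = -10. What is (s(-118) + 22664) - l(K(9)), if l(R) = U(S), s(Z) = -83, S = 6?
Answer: 22586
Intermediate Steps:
U(o) = -5 (U(o) = (1/2)*(-10) = -5)
x(C) = 5/4 (x(C) = -1*(-1/4) + 1 = 1/4 + 1 = 5/4)
K(E) = 5/4
l(R) = -5
(s(-118) + 22664) - l(K(9)) = (-83 + 22664) - 1*(-5) = 22581 + 5 = 22586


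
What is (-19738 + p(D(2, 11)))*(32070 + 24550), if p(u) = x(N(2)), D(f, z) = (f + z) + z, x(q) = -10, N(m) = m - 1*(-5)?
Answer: -1118131760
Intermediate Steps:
N(m) = 5 + m (N(m) = m + 5 = 5 + m)
D(f, z) = f + 2*z
p(u) = -10
(-19738 + p(D(2, 11)))*(32070 + 24550) = (-19738 - 10)*(32070 + 24550) = -19748*56620 = -1118131760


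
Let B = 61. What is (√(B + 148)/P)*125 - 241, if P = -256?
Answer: -241 - 125*√209/256 ≈ -248.06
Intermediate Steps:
(√(B + 148)/P)*125 - 241 = (√(61 + 148)/(-256))*125 - 241 = (√209*(-1/256))*125 - 241 = -√209/256*125 - 241 = -125*√209/256 - 241 = -241 - 125*√209/256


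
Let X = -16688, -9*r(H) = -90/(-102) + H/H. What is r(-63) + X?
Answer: -2553296/153 ≈ -16688.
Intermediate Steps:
r(H) = -32/153 (r(H) = -(-90/(-102) + H/H)/9 = -(-90*(-1/102) + 1)/9 = -(15/17 + 1)/9 = -1/9*32/17 = -32/153)
r(-63) + X = -32/153 - 16688 = -2553296/153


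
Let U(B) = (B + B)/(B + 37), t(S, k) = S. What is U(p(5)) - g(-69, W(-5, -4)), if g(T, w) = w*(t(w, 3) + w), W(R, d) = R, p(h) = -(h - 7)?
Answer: -1946/39 ≈ -49.897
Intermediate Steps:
p(h) = 7 - h (p(h) = -(-7 + h) = 7 - h)
g(T, w) = 2*w² (g(T, w) = w*(w + w) = w*(2*w) = 2*w²)
U(B) = 2*B/(37 + B) (U(B) = (2*B)/(37 + B) = 2*B/(37 + B))
U(p(5)) - g(-69, W(-5, -4)) = 2*(7 - 1*5)/(37 + (7 - 1*5)) - 2*(-5)² = 2*(7 - 5)/(37 + (7 - 5)) - 2*25 = 2*2/(37 + 2) - 1*50 = 2*2/39 - 50 = 2*2*(1/39) - 50 = 4/39 - 50 = -1946/39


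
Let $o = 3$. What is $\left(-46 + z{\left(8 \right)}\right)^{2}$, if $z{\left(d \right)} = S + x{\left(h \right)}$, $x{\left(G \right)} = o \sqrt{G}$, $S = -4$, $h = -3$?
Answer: $2473 - 300 i \sqrt{3} \approx 2473.0 - 519.62 i$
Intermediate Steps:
$x{\left(G \right)} = 3 \sqrt{G}$
$z{\left(d \right)} = -4 + 3 i \sqrt{3}$ ($z{\left(d \right)} = -4 + 3 \sqrt{-3} = -4 + 3 i \sqrt{3}$)
$\left(-46 + z{\left(8 \right)}\right)^{2} = \left(-46 - \left(4 - 3 i \sqrt{3}\right)\right)^{2} = \left(-50 + 3 i \sqrt{3}\right)^{2}$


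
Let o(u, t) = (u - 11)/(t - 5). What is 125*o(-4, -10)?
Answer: 125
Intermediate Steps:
o(u, t) = (-11 + u)/(-5 + t)
125*o(-4, -10) = 125*((-11 - 4)/(-5 - 10)) = 125*(-15/(-15)) = 125*(-1/15*(-15)) = 125*1 = 125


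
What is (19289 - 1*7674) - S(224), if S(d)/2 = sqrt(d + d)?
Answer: 11615 - 16*sqrt(7) ≈ 11573.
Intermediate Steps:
S(d) = 2*sqrt(2)*sqrt(d) (S(d) = 2*sqrt(d + d) = 2*sqrt(2*d) = 2*(sqrt(2)*sqrt(d)) = 2*sqrt(2)*sqrt(d))
(19289 - 1*7674) - S(224) = (19289 - 1*7674) - 2*sqrt(2)*sqrt(224) = (19289 - 7674) - 2*sqrt(2)*4*sqrt(14) = 11615 - 16*sqrt(7)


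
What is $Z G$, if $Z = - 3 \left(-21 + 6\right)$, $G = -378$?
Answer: $-17010$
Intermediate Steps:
$Z = 45$ ($Z = \left(-3\right) \left(-15\right) = 45$)
$Z G = 45 \left(-378\right) = -17010$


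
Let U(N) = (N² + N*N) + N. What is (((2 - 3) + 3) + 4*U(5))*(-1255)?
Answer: -278610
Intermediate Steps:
U(N) = N + 2*N² (U(N) = (N² + N²) + N = 2*N² + N = N + 2*N²)
(((2 - 3) + 3) + 4*U(5))*(-1255) = (((2 - 3) + 3) + 4*(5*(1 + 2*5)))*(-1255) = ((-1 + 3) + 4*(5*(1 + 10)))*(-1255) = (2 + 4*(5*11))*(-1255) = (2 + 4*55)*(-1255) = (2 + 220)*(-1255) = 222*(-1255) = -278610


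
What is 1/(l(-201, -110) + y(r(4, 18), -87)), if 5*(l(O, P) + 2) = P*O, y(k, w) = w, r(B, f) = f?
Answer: 1/4333 ≈ 0.00023079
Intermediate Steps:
l(O, P) = -2 + O*P/5 (l(O, P) = -2 + (P*O)/5 = -2 + (O*P)/5 = -2 + O*P/5)
1/(l(-201, -110) + y(r(4, 18), -87)) = 1/((-2 + (1/5)*(-201)*(-110)) - 87) = 1/((-2 + 4422) - 87) = 1/(4420 - 87) = 1/4333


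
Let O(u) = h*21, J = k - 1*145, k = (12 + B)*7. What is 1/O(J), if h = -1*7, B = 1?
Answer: -1/147 ≈ -0.0068027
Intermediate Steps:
h = -7
k = 91 (k = (12 + 1)*7 = 13*7 = 91)
J = -54 (J = 91 - 1*145 = 91 - 145 = -54)
O(u) = -147 (O(u) = -7*21 = -147)
1/O(J) = 1/(-147) = -1/147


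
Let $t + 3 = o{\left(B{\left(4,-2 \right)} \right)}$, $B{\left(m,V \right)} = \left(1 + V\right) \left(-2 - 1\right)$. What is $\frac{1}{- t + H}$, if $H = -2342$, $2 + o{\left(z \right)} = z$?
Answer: $- \frac{1}{2340} \approx -0.00042735$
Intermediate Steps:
$B{\left(m,V \right)} = -3 - 3 V$ ($B{\left(m,V \right)} = \left(1 + V\right) \left(-3\right) = -3 - 3 V$)
$o{\left(z \right)} = -2 + z$
$t = -2$ ($t = -3 - -1 = -3 + \left(-2 + \left(-3 + 6\right)\right) = -3 + \left(-2 + 3\right) = -3 + 1 = -2$)
$\frac{1}{- t + H} = \frac{1}{\left(-1\right) \left(-2\right) - 2342} = \frac{1}{2 - 2342} = \frac{1}{-2340} = - \frac{1}{2340}$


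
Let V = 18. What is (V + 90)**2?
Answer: 11664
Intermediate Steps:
(V + 90)**2 = (18 + 90)**2 = 108**2 = 11664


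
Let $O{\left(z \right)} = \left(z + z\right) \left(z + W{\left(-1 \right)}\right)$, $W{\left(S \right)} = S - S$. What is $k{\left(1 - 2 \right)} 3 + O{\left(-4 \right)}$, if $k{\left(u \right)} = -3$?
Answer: $23$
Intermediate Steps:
$W{\left(S \right)} = 0$
$O{\left(z \right)} = 2 z^{2}$ ($O{\left(z \right)} = \left(z + z\right) \left(z + 0\right) = 2 z z = 2 z^{2}$)
$k{\left(1 - 2 \right)} 3 + O{\left(-4 \right)} = \left(-3\right) 3 + 2 \left(-4\right)^{2} = -9 + 2 \cdot 16 = -9 + 32 = 23$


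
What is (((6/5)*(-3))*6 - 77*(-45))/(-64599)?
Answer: -5739/107665 ≈ -0.053304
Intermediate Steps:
(((6/5)*(-3))*6 - 77*(-45))/(-64599) = (((6*(1/5))*(-3))*6 + 3465)*(-1/64599) = (((6/5)*(-3))*6 + 3465)*(-1/64599) = (-18/5*6 + 3465)*(-1/64599) = (-108/5 + 3465)*(-1/64599) = (17217/5)*(-1/64599) = -5739/107665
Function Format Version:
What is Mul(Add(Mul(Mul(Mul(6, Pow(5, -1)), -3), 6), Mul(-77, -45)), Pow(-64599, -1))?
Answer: Rational(-5739, 107665) ≈ -0.053304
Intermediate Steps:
Mul(Add(Mul(Mul(Mul(6, Pow(5, -1)), -3), 6), Mul(-77, -45)), Pow(-64599, -1)) = Mul(Add(Mul(Mul(Mul(6, Rational(1, 5)), -3), 6), 3465), Rational(-1, 64599)) = Mul(Add(Mul(Mul(Rational(6, 5), -3), 6), 3465), Rational(-1, 64599)) = Mul(Add(Mul(Rational(-18, 5), 6), 3465), Rational(-1, 64599)) = Mul(Add(Rational(-108, 5), 3465), Rational(-1, 64599)) = Mul(Rational(17217, 5), Rational(-1, 64599)) = Rational(-5739, 107665)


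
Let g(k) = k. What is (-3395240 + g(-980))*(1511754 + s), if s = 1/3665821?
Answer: -18821238426182067700/3665821 ≈ -5.1342e+12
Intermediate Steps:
s = 1/3665821 ≈ 2.7279e-7
(-3395240 + g(-980))*(1511754 + s) = (-3395240 - 980)*(1511754 + 1/3665821) = -3396220*5541819560035/3665821 = -18821238426182067700/3665821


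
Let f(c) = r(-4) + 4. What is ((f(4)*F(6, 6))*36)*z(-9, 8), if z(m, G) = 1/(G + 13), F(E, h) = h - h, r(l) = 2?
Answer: 0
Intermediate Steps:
f(c) = 6 (f(c) = 2 + 4 = 6)
F(E, h) = 0
z(m, G) = 1/(13 + G)
((f(4)*F(6, 6))*36)*z(-9, 8) = ((6*0)*36)/(13 + 8) = (0*36)/21 = 0*(1/21) = 0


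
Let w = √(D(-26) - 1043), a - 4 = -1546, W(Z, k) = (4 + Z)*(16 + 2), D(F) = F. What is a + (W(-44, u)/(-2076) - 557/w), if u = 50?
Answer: -266706/173 + 557*I*√1069/1069 ≈ -1541.7 + 17.036*I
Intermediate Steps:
W(Z, k) = 72 + 18*Z (W(Z, k) = (4 + Z)*18 = 72 + 18*Z)
a = -1542 (a = 4 - 1546 = -1542)
w = I*√1069 (w = √(-26 - 1043) = √(-1069) = I*√1069 ≈ 32.696*I)
a + (W(-44, u)/(-2076) - 557/w) = -1542 + ((72 + 18*(-44))/(-2076) - 557*(-I*√1069/1069)) = -1542 + ((72 - 792)*(-1/2076) - (-557)*I*√1069/1069) = -1542 + (-720*(-1/2076) + 557*I*√1069/1069) = -1542 + (60/173 + 557*I*√1069/1069) = -266706/173 + 557*I*√1069/1069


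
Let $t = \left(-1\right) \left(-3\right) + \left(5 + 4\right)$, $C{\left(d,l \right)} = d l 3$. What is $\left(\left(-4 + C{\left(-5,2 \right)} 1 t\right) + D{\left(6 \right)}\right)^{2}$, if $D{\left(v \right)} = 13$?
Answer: $123201$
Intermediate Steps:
$C{\left(d,l \right)} = 3 d l$ ($C{\left(d,l \right)} = d 3 l = 3 d l$)
$t = 12$ ($t = 3 + 9 = 12$)
$\left(\left(-4 + C{\left(-5,2 \right)} 1 t\right) + D{\left(6 \right)}\right)^{2} = \left(\left(-4 + 3 \left(-5\right) 2 \cdot 1 \cdot 12\right) + 13\right)^{2} = \left(\left(-4 - 360\right) + 13\right)^{2} = \left(-364 + 13\right)^{2} = \left(-351\right)^{2} = 123201$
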